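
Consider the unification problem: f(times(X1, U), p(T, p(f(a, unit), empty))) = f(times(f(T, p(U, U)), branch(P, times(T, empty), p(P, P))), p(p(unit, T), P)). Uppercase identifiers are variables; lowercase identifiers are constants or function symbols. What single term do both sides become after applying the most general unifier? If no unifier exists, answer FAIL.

FAIL

Decompose f/2: times(X1, U) = times(f(T, p(U, U)), branch(P, times(T, empty), p(P, P))),  p(T, p(f(a, unit), empty)) = p(p(unit, T), P).
Decompose times/2: X1 = f(T, p(U, U)),  U = branch(P, times(T, empty), p(P, P)).
Bind X1 := f(T, p(U, U)); no other remaining equation mentions X1.
Bind U := branch(P, times(T, empty), p(P, P)); no other remaining equation mentions U. Substituting into the earlier binding gives X1 := f(T, p(branch(P, times(T, empty), p(P, P)), branch(P, times(T, empty), p(P, P)))).
Decompose p/2: T = p(unit, T),  p(f(a, unit), empty) = P.
Occurs check fails: T occurs in p(unit, T); the equation T = p(unit, T) has no finite solution.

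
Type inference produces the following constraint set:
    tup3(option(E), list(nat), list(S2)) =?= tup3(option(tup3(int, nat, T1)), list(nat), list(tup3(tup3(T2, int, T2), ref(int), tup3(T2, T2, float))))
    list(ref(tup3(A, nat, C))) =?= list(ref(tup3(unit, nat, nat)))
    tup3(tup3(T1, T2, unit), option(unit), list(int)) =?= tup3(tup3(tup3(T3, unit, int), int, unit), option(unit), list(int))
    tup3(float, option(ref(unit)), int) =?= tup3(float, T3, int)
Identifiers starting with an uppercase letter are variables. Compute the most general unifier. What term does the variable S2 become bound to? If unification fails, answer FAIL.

tup3(tup3(int, int, int), ref(int), tup3(int, int, float))

Decompose tup3/3: option(E) =?= option(tup3(int, nat, T1)),  list(nat) =?= list(nat),  list(S2) =?= list(tup3(tup3(T2, int, T2), ref(int), tup3(T2, T2, float))).
Decompose option/1: E =?= tup3(int, nat, T1).
Bind E := tup3(int, nat, T1); no other remaining equation mentions E.
Delete trivial equation list(nat) =?= list(nat).
Decompose list/1: S2 =?= tup3(tup3(T2, int, T2), ref(int), tup3(T2, T2, float)).
Bind S2 := tup3(tup3(T2, int, T2), ref(int), tup3(T2, T2, float)); no other remaining equation mentions S2.
Decompose list/1: ref(tup3(A, nat, C)) =?= ref(tup3(unit, nat, nat)).
Decompose ref/1: tup3(A, nat, C) =?= tup3(unit, nat, nat).
Decompose tup3/3: A =?= unit,  nat =?= nat,  C =?= nat.
Bind A := unit; no other remaining equation mentions A.
Delete trivial equation nat =?= nat.
Bind C := nat; no other remaining equation mentions C.
Decompose tup3/3: tup3(T1, T2, unit) =?= tup3(tup3(T3, unit, int), int, unit),  option(unit) =?= option(unit),  list(int) =?= list(int).
Decompose tup3/3: T1 =?= tup3(T3, unit, int),  T2 =?= int,  unit =?= unit.
Bind T1 := tup3(T3, unit, int); no other remaining equation mentions T1. Substituting into the earlier binding gives E := tup3(int, nat, tup3(T3, unit, int)).
Bind T2 := int; no other remaining equation mentions T2. Substituting into the earlier binding gives S2 := tup3(tup3(int, int, int), ref(int), tup3(int, int, float)).
Delete trivial equation unit =?= unit.
Delete trivial equation option(unit) =?= option(unit).
Delete trivial equation list(int) =?= list(int).
Decompose tup3/3: float =?= float,  option(ref(unit)) =?= T3,  int =?= int.
Delete trivial equation float =?= float.
Bind T3 := option(ref(unit)); no other remaining equation mentions T3. Substituting into the earlier bindings gives E := tup3(int, nat, tup3(option(ref(unit)), unit, int)), T1 := tup3(option(ref(unit)), unit, int).
Delete trivial equation int =?= int.
MGU = { E := tup3(int, nat, tup3(option(ref(unit)), unit, int)), S2 := tup3(tup3(int, int, int), ref(int), tup3(int, int, float)), A := unit, C := nat, T1 := tup3(option(ref(unit)), unit, int), T2 := int, T3 := option(ref(unit)) }, so S2 := tup3(tup3(int, int, int), ref(int), tup3(int, int, float)).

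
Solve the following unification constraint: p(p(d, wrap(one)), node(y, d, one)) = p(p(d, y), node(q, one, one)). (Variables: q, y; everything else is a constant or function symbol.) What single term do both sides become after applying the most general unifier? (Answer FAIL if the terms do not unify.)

Decompose p/2: p(d, wrap(one)) = p(d, y),  node(y, d, one) = node(q, one, one).
Decompose p/2: d = d,  wrap(one) = y.
Delete trivial equation d = d.
Bind y := wrap(one); substituting into the remaining equation gives: node(wrap(one), d, one) = node(q, one, one).
Decompose node/3: wrap(one) = q,  d = one,  one = one.
Bind q := wrap(one); no other remaining equation mentions q.
Clash: constants d and one differ; no unifier exists.

FAIL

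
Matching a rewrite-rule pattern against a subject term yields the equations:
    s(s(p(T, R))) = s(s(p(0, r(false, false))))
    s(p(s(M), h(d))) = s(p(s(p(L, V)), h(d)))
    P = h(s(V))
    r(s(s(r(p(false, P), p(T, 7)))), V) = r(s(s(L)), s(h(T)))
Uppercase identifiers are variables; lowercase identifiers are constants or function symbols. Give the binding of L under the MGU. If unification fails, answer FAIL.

Decompose s/1: s(p(T, R)) = s(p(0, r(false, false))).
Decompose s/1: p(T, R) = p(0, r(false, false)).
Decompose p/2: T = 0,  R = r(false, false).
Bind T := 0; substituting into the one remaining equation that mentions T gives: r(s(s(r(p(false, P), p(0, 7)))), V) = r(s(s(L)), s(h(0))).
Bind R := r(false, false); no other remaining equation mentions R.
Decompose s/1: p(s(M), h(d)) = p(s(p(L, V)), h(d)).
Decompose p/2: s(M) = s(p(L, V)),  h(d) = h(d).
Decompose s/1: M = p(L, V).
Bind M := p(L, V); no other remaining equation mentions M.
Delete trivial equation h(d) = h(d).
Bind P := h(s(V)); substituting into the remaining equation gives: r(s(s(r(p(false, h(s(V))), p(0, 7)))), V) = r(s(s(L)), s(h(0))).
Decompose r/2: s(s(r(p(false, h(s(V))), p(0, 7)))) = s(s(L)),  V = s(h(0)).
Decompose s/1: s(r(p(false, h(s(V))), p(0, 7))) = s(L).
Decompose s/1: r(p(false, h(s(V))), p(0, 7)) = L.
Bind L := r(p(false, h(s(V))), p(0, 7)); no other remaining equation mentions L. Substituting into the earlier binding gives M := p(r(p(false, h(s(V))), p(0, 7)), V).
Bind V := s(h(0)). Substituting into the earlier bindings gives M := p(r(p(false, h(s(s(h(0))))), p(0, 7)), s(h(0))), P := h(s(s(h(0)))), L := r(p(false, h(s(s(h(0))))), p(0, 7)).
MGU = { T -> 0, R -> r(false, false), M -> p(r(p(false, h(s(s(h(0))))), p(0, 7)), s(h(0))), P -> h(s(s(h(0)))), L -> r(p(false, h(s(s(h(0))))), p(0, 7)), V -> s(h(0)) }, so L -> r(p(false, h(s(s(h(0))))), p(0, 7)).

r(p(false, h(s(s(h(0))))), p(0, 7))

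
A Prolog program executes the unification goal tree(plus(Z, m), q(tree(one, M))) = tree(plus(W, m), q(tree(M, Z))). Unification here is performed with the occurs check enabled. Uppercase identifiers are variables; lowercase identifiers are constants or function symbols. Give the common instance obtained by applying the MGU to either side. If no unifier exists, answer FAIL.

Decompose tree/2: plus(Z, m) = plus(W, m),  q(tree(one, M)) = q(tree(M, Z)).
Decompose plus/2: Z = W,  m = m.
Bind Z := W; substituting into the one remaining equation that mentions Z gives: q(tree(one, M)) = q(tree(M, W)).
Delete trivial equation m = m.
Decompose q/1: tree(one, M) = tree(M, W).
Decompose tree/2: one = M,  M = W.
Bind M := one; substituting into the remaining equation gives: one = W.
Bind W := one. Substituting into the earlier binding gives Z := one.
Applying the MGU to either side gives tree(plus(one, m), q(tree(one, one))).

tree(plus(one, m), q(tree(one, one)))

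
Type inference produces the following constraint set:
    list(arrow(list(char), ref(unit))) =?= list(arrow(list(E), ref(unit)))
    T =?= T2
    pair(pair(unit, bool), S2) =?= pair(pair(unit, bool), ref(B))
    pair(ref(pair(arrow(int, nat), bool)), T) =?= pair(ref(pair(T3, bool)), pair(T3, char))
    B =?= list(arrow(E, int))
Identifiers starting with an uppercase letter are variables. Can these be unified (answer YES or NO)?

Decompose list/1: arrow(list(char), ref(unit)) =?= arrow(list(E), ref(unit)).
Decompose arrow/2: list(char) =?= list(E),  ref(unit) =?= ref(unit).
Decompose list/1: char =?= E.
Bind E := char; substituting into the one remaining equation that mentions E gives: B =?= list(arrow(char, int)).
Delete trivial equation ref(unit) =?= ref(unit).
Bind T := T2; substituting into the one remaining equation that mentions T gives: pair(ref(pair(arrow(int, nat), bool)), T2) =?= pair(ref(pair(T3, bool)), pair(T3, char)).
Decompose pair/2: pair(unit, bool) =?= pair(unit, bool),  S2 =?= ref(B).
Delete trivial equation pair(unit, bool) =?= pair(unit, bool).
Bind S2 := ref(B); no other remaining equation mentions S2.
Decompose pair/2: ref(pair(arrow(int, nat), bool)) =?= ref(pair(T3, bool)),  T2 =?= pair(T3, char).
Decompose ref/1: pair(arrow(int, nat), bool) =?= pair(T3, bool).
Decompose pair/2: arrow(int, nat) =?= T3,  bool =?= bool.
Bind T3 := arrow(int, nat); substituting into the one remaining equation that mentions T3 gives: T2 =?= pair(arrow(int, nat), char).
Delete trivial equation bool =?= bool.
Bind T2 := pair(arrow(int, nat), char); no other remaining equation mentions T2. Substituting into the earlier binding gives T := pair(arrow(int, nat), char).
Bind B := list(arrow(char, int)). Substituting into the earlier binding gives S2 := ref(list(arrow(char, int))).
No equations remain and no clash or occurs-check failure arose, so a unifier exists.

YES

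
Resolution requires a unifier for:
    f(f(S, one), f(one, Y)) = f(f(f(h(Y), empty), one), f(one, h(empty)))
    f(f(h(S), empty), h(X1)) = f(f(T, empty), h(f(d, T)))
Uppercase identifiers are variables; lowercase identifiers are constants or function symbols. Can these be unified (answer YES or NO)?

Decompose f/2: f(S, one) = f(f(h(Y), empty), one),  f(one, Y) = f(one, h(empty)).
Decompose f/2: S = f(h(Y), empty),  one = one.
Bind S := f(h(Y), empty); substituting into the one remaining equation that mentions S gives: f(f(h(f(h(Y), empty)), empty), h(X1)) = f(f(T, empty), h(f(d, T))).
Delete trivial equation one = one.
Decompose f/2: one = one,  Y = h(empty).
Delete trivial equation one = one.
Bind Y := h(empty); substituting into the remaining equation gives: f(f(h(f(h(h(empty)), empty)), empty), h(X1)) = f(f(T, empty), h(f(d, T))). Substituting into the earlier binding gives S := f(h(h(empty)), empty).
Decompose f/2: f(h(f(h(h(empty)), empty)), empty) = f(T, empty),  h(X1) = h(f(d, T)).
Decompose f/2: h(f(h(h(empty)), empty)) = T,  empty = empty.
Bind T := h(f(h(h(empty)), empty)); substituting into the one remaining equation that mentions T gives: h(X1) = h(f(d, h(f(h(h(empty)), empty)))).
Delete trivial equation empty = empty.
Decompose h/1: X1 = f(d, h(f(h(h(empty)), empty))).
Bind X1 := f(d, h(f(h(h(empty)), empty))).
No equations remain and no clash or occurs-check failure arose, so a unifier exists.

YES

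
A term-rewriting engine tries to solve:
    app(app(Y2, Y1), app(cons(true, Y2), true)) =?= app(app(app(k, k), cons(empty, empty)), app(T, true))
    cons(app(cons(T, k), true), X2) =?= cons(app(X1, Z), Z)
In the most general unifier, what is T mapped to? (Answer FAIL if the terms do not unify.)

cons(true, app(k, k))

Decompose app/2: app(Y2, Y1) =?= app(app(k, k), cons(empty, empty)),  app(cons(true, Y2), true) =?= app(T, true).
Decompose app/2: Y2 =?= app(k, k),  Y1 =?= cons(empty, empty).
Bind Y2 := app(k, k); substituting into the one remaining equation that mentions Y2 gives: app(cons(true, app(k, k)), true) =?= app(T, true).
Bind Y1 := cons(empty, empty); no other remaining equation mentions Y1.
Decompose app/2: cons(true, app(k, k)) =?= T,  true =?= true.
Bind T := cons(true, app(k, k)); substituting into the one remaining equation that mentions T gives: cons(app(cons(cons(true, app(k, k)), k), true), X2) =?= cons(app(X1, Z), Z).
Delete trivial equation true =?= true.
Decompose cons/2: app(cons(cons(true, app(k, k)), k), true) =?= app(X1, Z),  X2 =?= Z.
Decompose app/2: cons(cons(true, app(k, k)), k) =?= X1,  true =?= Z.
Bind X1 := cons(cons(true, app(k, k)), k); no other remaining equation mentions X1.
Bind Z := true; substituting into the remaining equation gives: X2 =?= true.
Bind X2 := true.
MGU = { Y2 ↦ app(k, k), Y1 ↦ cons(empty, empty), T ↦ cons(true, app(k, k)), X1 ↦ cons(cons(true, app(k, k)), k), Z ↦ true, X2 ↦ true }, so T ↦ cons(true, app(k, k)).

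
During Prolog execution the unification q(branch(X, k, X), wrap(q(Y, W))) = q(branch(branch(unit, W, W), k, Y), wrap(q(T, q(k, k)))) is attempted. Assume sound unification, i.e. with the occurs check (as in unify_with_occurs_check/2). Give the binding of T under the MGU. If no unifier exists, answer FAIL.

branch(unit, q(k, k), q(k, k))

Decompose q/2: branch(X, k, X) = branch(branch(unit, W, W), k, Y),  wrap(q(Y, W)) = wrap(q(T, q(k, k))).
Decompose branch/3: X = branch(unit, W, W),  k = k,  X = Y.
Bind X := branch(unit, W, W); substituting into the one remaining equation that mentions X gives: branch(unit, W, W) = Y.
Delete trivial equation k = k.
Bind Y := branch(unit, W, W); substituting into the remaining equation gives: wrap(q(branch(unit, W, W), W)) = wrap(q(T, q(k, k))).
Decompose wrap/1: q(branch(unit, W, W), W) = q(T, q(k, k)).
Decompose q/2: branch(unit, W, W) = T,  W = q(k, k).
Bind T := branch(unit, W, W); no other remaining equation mentions T.
Bind W := q(k, k). Substituting into the earlier bindings gives X := branch(unit, q(k, k), q(k, k)), Y := branch(unit, q(k, k), q(k, k)), T := branch(unit, q(k, k), q(k, k)).
MGU = { X ↦ branch(unit, q(k, k), q(k, k)), Y ↦ branch(unit, q(k, k), q(k, k)), T ↦ branch(unit, q(k, k), q(k, k)), W ↦ q(k, k) }, so T ↦ branch(unit, q(k, k), q(k, k)).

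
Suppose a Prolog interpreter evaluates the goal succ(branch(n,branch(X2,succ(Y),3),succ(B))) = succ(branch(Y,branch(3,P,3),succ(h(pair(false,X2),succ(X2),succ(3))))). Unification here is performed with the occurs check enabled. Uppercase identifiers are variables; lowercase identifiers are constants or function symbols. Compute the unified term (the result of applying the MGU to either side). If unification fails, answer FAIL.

Decompose succ/1: branch(n,branch(X2,succ(Y),3),succ(B)) = branch(Y,branch(3,P,3),succ(h(pair(false,X2),succ(X2),succ(3)))).
Decompose branch/3: n = Y,  branch(X2,succ(Y),3) = branch(3,P,3),  succ(B) = succ(h(pair(false,X2),succ(X2),succ(3))).
Bind Y := n; substituting into the one remaining equation that mentions Y gives: branch(X2,succ(n),3) = branch(3,P,3).
Decompose branch/3: X2 = 3,  succ(n) = P,  3 = 3.
Bind X2 := 3; substituting into the one remaining equation that mentions X2 gives: succ(B) = succ(h(pair(false,3),succ(3),succ(3))).
Bind P := succ(n); no other remaining equation mentions P.
Delete trivial equation 3 = 3.
Decompose succ/1: B = h(pair(false,3),succ(3),succ(3)).
Bind B := h(pair(false,3),succ(3),succ(3)).
Applying the MGU to either side gives succ(branch(n,branch(3,succ(n),3),succ(h(pair(false,3),succ(3),succ(3))))).

succ(branch(n,branch(3,succ(n),3),succ(h(pair(false,3),succ(3),succ(3)))))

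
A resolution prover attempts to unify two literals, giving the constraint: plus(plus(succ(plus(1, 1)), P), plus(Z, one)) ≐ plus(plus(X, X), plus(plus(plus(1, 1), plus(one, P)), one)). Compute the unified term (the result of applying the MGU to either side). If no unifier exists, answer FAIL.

plus(plus(succ(plus(1, 1)), succ(plus(1, 1))), plus(plus(plus(1, 1), plus(one, succ(plus(1, 1)))), one))

Decompose plus/2: plus(succ(plus(1, 1)), P) ≐ plus(X, X),  plus(Z, one) ≐ plus(plus(plus(1, 1), plus(one, P)), one).
Decompose plus/2: succ(plus(1, 1)) ≐ X,  P ≐ X.
Bind X := succ(plus(1, 1)); substituting into the one remaining equation that mentions X gives: P ≐ succ(plus(1, 1)).
Bind P := succ(plus(1, 1)); substituting into the remaining equation gives: plus(Z, one) ≐ plus(plus(plus(1, 1), plus(one, succ(plus(1, 1)))), one).
Decompose plus/2: Z ≐ plus(plus(1, 1), plus(one, succ(plus(1, 1)))),  one ≐ one.
Bind Z := plus(plus(1, 1), plus(one, succ(plus(1, 1)))); no other remaining equation mentions Z.
Delete trivial equation one ≐ one.
Applying the MGU to either side gives plus(plus(succ(plus(1, 1)), succ(plus(1, 1))), plus(plus(plus(1, 1), plus(one, succ(plus(1, 1)))), one)).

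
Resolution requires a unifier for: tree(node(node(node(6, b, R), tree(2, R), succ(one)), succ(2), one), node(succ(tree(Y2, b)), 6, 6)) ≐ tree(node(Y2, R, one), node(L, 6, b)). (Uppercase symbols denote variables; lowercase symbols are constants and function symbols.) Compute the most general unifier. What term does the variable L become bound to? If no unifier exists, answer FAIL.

FAIL

Decompose tree/2: node(node(node(6, b, R), tree(2, R), succ(one)), succ(2), one) ≐ node(Y2, R, one),  node(succ(tree(Y2, b)), 6, 6) ≐ node(L, 6, b).
Decompose node/3: node(node(6, b, R), tree(2, R), succ(one)) ≐ Y2,  succ(2) ≐ R,  one ≐ one.
Bind Y2 := node(node(6, b, R), tree(2, R), succ(one)); substituting into the one remaining equation that mentions Y2 gives: node(succ(tree(node(node(6, b, R), tree(2, R), succ(one)), b)), 6, 6) ≐ node(L, 6, b).
Bind R := succ(2); substituting into the one remaining equation that mentions R gives: node(succ(tree(node(node(6, b, succ(2)), tree(2, succ(2)), succ(one)), b)), 6, 6) ≐ node(L, 6, b). Substituting into the earlier binding gives Y2 := node(node(6, b, succ(2)), tree(2, succ(2)), succ(one)).
Delete trivial equation one ≐ one.
Decompose node/3: succ(tree(node(node(6, b, succ(2)), tree(2, succ(2)), succ(one)), b)) ≐ L,  6 ≐ 6,  6 ≐ b.
Bind L := succ(tree(node(node(6, b, succ(2)), tree(2, succ(2)), succ(one)), b)); no other remaining equation mentions L.
Delete trivial equation 6 ≐ 6.
Clash: constants 6 and b differ; no unifier exists.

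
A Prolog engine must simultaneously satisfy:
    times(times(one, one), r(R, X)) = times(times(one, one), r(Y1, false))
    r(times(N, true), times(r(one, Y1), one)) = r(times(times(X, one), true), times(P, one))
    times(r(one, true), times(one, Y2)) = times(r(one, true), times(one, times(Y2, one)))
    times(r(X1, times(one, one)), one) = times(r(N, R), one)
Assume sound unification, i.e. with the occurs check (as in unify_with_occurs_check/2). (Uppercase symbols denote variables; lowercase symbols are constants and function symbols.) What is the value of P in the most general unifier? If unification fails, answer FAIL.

Decompose times/2: times(one, one) = times(one, one),  r(R, X) = r(Y1, false).
Delete trivial equation times(one, one) = times(one, one).
Decompose r/2: R = Y1,  X = false.
Bind R := Y1; substituting into the one remaining equation that mentions R gives: times(r(X1, times(one, one)), one) = times(r(N, Y1), one).
Bind X := false; substituting into the one remaining equation that mentions X gives: r(times(N, true), times(r(one, Y1), one)) = r(times(times(false, one), true), times(P, one)).
Decompose r/2: times(N, true) = times(times(false, one), true),  times(r(one, Y1), one) = times(P, one).
Decompose times/2: N = times(false, one),  true = true.
Bind N := times(false, one); substituting into the one remaining equation that mentions N gives: times(r(X1, times(one, one)), one) = times(r(times(false, one), Y1), one).
Delete trivial equation true = true.
Decompose times/2: r(one, Y1) = P,  one = one.
Bind P := r(one, Y1); no other remaining equation mentions P.
Delete trivial equation one = one.
Decompose times/2: r(one, true) = r(one, true),  times(one, Y2) = times(one, times(Y2, one)).
Delete trivial equation r(one, true) = r(one, true).
Decompose times/2: one = one,  Y2 = times(Y2, one).
Delete trivial equation one = one.
Occurs check fails: Y2 occurs in times(Y2, one); the equation Y2 = times(Y2, one) has no finite solution.

FAIL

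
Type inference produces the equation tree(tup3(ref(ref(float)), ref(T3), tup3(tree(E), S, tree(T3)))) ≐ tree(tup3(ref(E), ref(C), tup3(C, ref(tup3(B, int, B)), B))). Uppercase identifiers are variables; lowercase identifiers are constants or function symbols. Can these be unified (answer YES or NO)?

Decompose tree/1: tup3(ref(ref(float)), ref(T3), tup3(tree(E), S, tree(T3))) ≐ tup3(ref(E), ref(C), tup3(C, ref(tup3(B, int, B)), B)).
Decompose tup3/3: ref(ref(float)) ≐ ref(E),  ref(T3) ≐ ref(C),  tup3(tree(E), S, tree(T3)) ≐ tup3(C, ref(tup3(B, int, B)), B).
Decompose ref/1: ref(float) ≐ E.
Bind E := ref(float); substituting into the one remaining equation that mentions E gives: tup3(tree(ref(float)), S, tree(T3)) ≐ tup3(C, ref(tup3(B, int, B)), B).
Decompose ref/1: T3 ≐ C.
Bind T3 := C; substituting into the remaining equation gives: tup3(tree(ref(float)), S, tree(C)) ≐ tup3(C, ref(tup3(B, int, B)), B).
Decompose tup3/3: tree(ref(float)) ≐ C,  S ≐ ref(tup3(B, int, B)),  tree(C) ≐ B.
Bind C := tree(ref(float)); substituting into the one remaining equation that mentions C gives: tree(tree(ref(float))) ≐ B. Substituting into the earlier binding gives T3 := tree(ref(float)).
Bind S := ref(tup3(B, int, B)); no other remaining equation mentions S.
Bind B := tree(tree(ref(float))). Substituting into the earlier binding gives S := ref(tup3(tree(tree(ref(float))), int, tree(tree(ref(float))))).
No equations remain and no clash or occurs-check failure arose, so a unifier exists.

YES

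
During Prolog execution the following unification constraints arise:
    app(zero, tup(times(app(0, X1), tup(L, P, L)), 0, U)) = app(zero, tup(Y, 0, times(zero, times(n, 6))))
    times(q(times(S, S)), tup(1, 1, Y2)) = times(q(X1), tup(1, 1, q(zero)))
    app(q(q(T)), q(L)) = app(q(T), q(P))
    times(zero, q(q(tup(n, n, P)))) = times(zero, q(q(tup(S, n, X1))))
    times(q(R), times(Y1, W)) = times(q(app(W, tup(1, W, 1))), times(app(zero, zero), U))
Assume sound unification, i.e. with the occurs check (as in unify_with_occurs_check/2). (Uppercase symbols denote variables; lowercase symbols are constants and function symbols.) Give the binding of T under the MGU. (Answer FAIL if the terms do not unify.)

Decompose app/2: zero = zero,  tup(times(app(0, X1), tup(L, P, L)), 0, U) = tup(Y, 0, times(zero, times(n, 6))).
Delete trivial equation zero = zero.
Decompose tup/3: times(app(0, X1), tup(L, P, L)) = Y,  0 = 0,  U = times(zero, times(n, 6)).
Bind Y := times(app(0, X1), tup(L, P, L)); no other remaining equation mentions Y.
Delete trivial equation 0 = 0.
Bind U := times(zero, times(n, 6)); substituting into the one remaining equation that mentions U gives: times(q(R), times(Y1, W)) = times(q(app(W, tup(1, W, 1))), times(app(zero, zero), times(zero, times(n, 6)))).
Decompose times/2: q(times(S, S)) = q(X1),  tup(1, 1, Y2) = tup(1, 1, q(zero)).
Decompose q/1: times(S, S) = X1.
Bind X1 := times(S, S); substituting into the one remaining equation that mentions X1 gives: times(zero, q(q(tup(n, n, P)))) = times(zero, q(q(tup(S, n, times(S, S))))). Substituting into the earlier binding gives Y := times(app(0, times(S, S)), tup(L, P, L)).
Decompose tup/3: 1 = 1,  1 = 1,  Y2 = q(zero).
Delete trivial equation 1 = 1.
Delete trivial equation 1 = 1.
Bind Y2 := q(zero); no other remaining equation mentions Y2.
Decompose app/2: q(q(T)) = q(T),  q(L) = q(P).
Decompose q/1: q(T) = T.
Occurs check fails: T occurs in q(T); the equation T = q(T) has no finite solution.

FAIL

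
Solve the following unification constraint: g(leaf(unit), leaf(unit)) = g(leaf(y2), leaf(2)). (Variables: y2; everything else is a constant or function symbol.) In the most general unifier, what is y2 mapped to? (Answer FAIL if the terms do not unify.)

FAIL

Decompose g/2: leaf(unit) = leaf(y2),  leaf(unit) = leaf(2).
Decompose leaf/1: unit = y2.
Bind y2 := unit; no other remaining equation mentions y2.
Decompose leaf/1: unit = 2.
Clash: constants unit and 2 differ; no unifier exists.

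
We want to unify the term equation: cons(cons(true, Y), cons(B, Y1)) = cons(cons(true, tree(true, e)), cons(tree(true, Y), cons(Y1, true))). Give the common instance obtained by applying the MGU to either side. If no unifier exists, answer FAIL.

Decompose cons/2: cons(true, Y) = cons(true, tree(true, e)),  cons(B, Y1) = cons(tree(true, Y), cons(Y1, true)).
Decompose cons/2: true = true,  Y = tree(true, e).
Delete trivial equation true = true.
Bind Y := tree(true, e); substituting into the remaining equation gives: cons(B, Y1) = cons(tree(true, tree(true, e)), cons(Y1, true)).
Decompose cons/2: B = tree(true, tree(true, e)),  Y1 = cons(Y1, true).
Bind B := tree(true, tree(true, e)); no other remaining equation mentions B.
Occurs check fails: Y1 occurs in cons(Y1, true); the equation Y1 = cons(Y1, true) has no finite solution.

FAIL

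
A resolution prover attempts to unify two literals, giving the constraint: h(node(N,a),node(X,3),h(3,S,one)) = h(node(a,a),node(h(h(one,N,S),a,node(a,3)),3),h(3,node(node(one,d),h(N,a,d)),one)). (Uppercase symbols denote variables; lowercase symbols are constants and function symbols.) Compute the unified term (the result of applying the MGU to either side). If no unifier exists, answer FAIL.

Decompose h/3: node(N,a) = node(a,a),  node(X,3) = node(h(h(one,N,S),a,node(a,3)),3),  h(3,S,one) = h(3,node(node(one,d),h(N,a,d)),one).
Decompose node/2: N = a,  a = a.
Bind N := a; substituting into the 2 remaining equations that mention N gives: node(X,3) = node(h(h(one,a,S),a,node(a,3)),3),  h(3,S,one) = h(3,node(node(one,d),h(a,a,d)),one).
Delete trivial equation a = a.
Decompose node/2: X = h(h(one,a,S),a,node(a,3)),  3 = 3.
Bind X := h(h(one,a,S),a,node(a,3)); no other remaining equation mentions X.
Delete trivial equation 3 = 3.
Decompose h/3: 3 = 3,  S = node(node(one,d),h(a,a,d)),  one = one.
Delete trivial equation 3 = 3.
Bind S := node(node(one,d),h(a,a,d)); no other remaining equation mentions S. Substituting into the earlier binding gives X := h(h(one,a,node(node(one,d),h(a,a,d))),a,node(a,3)).
Delete trivial equation one = one.
Applying the MGU to either side gives h(node(a,a),node(h(h(one,a,node(node(one,d),h(a,a,d))),a,node(a,3)),3),h(3,node(node(one,d),h(a,a,d)),one)).

h(node(a,a),node(h(h(one,a,node(node(one,d),h(a,a,d))),a,node(a,3)),3),h(3,node(node(one,d),h(a,a,d)),one))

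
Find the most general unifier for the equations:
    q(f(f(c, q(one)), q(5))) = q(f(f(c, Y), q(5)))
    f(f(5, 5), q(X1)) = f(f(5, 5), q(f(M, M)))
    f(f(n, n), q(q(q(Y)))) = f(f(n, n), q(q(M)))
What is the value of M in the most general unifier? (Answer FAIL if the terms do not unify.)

Decompose q/1: f(f(c, q(one)), q(5)) = f(f(c, Y), q(5)).
Decompose f/2: f(c, q(one)) = f(c, Y),  q(5) = q(5).
Decompose f/2: c = c,  q(one) = Y.
Delete trivial equation c = c.
Bind Y := q(one); substituting into the one remaining equation that mentions Y gives: f(f(n, n), q(q(q(q(one))))) = f(f(n, n), q(q(M))).
Delete trivial equation q(5) = q(5).
Decompose f/2: f(5, 5) = f(5, 5),  q(X1) = q(f(M, M)).
Delete trivial equation f(5, 5) = f(5, 5).
Decompose q/1: X1 = f(M, M).
Bind X1 := f(M, M); no other remaining equation mentions X1.
Decompose f/2: f(n, n) = f(n, n),  q(q(q(q(one)))) = q(q(M)).
Delete trivial equation f(n, n) = f(n, n).
Decompose q/1: q(q(q(one))) = q(M).
Decompose q/1: q(q(one)) = M.
Bind M := q(q(one)). Substituting into the earlier binding gives X1 := f(q(q(one)), q(q(one))).
MGU = { Y -> q(one), X1 -> f(q(q(one)), q(q(one))), M -> q(q(one)) }, so M -> q(q(one)).

q(q(one))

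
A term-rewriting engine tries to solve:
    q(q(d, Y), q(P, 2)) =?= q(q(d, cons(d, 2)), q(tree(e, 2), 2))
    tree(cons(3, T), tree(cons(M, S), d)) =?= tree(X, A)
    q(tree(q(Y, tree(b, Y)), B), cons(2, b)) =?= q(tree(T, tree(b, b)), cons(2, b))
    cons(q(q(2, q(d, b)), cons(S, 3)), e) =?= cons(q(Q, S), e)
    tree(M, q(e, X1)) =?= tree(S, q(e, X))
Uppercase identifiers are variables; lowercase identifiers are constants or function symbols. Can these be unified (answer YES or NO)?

Decompose q/2: q(d, Y) =?= q(d, cons(d, 2)),  q(P, 2) =?= q(tree(e, 2), 2).
Decompose q/2: d =?= d,  Y =?= cons(d, 2).
Delete trivial equation d =?= d.
Bind Y := cons(d, 2); substituting into the one remaining equation that mentions Y gives: q(tree(q(cons(d, 2), tree(b, cons(d, 2))), B), cons(2, b)) =?= q(tree(T, tree(b, b)), cons(2, b)).
Decompose q/2: P =?= tree(e, 2),  2 =?= 2.
Bind P := tree(e, 2); no other remaining equation mentions P.
Delete trivial equation 2 =?= 2.
Decompose tree/2: cons(3, T) =?= X,  tree(cons(M, S), d) =?= A.
Bind X := cons(3, T); substituting into the one remaining equation that mentions X gives: tree(M, q(e, X1)) =?= tree(S, q(e, cons(3, T))).
Bind A := tree(cons(M, S), d); no other remaining equation mentions A.
Decompose q/2: tree(q(cons(d, 2), tree(b, cons(d, 2))), B) =?= tree(T, tree(b, b)),  cons(2, b) =?= cons(2, b).
Decompose tree/2: q(cons(d, 2), tree(b, cons(d, 2))) =?= T,  B =?= tree(b, b).
Bind T := q(cons(d, 2), tree(b, cons(d, 2))); substituting into the one remaining equation that mentions T gives: tree(M, q(e, X1)) =?= tree(S, q(e, cons(3, q(cons(d, 2), tree(b, cons(d, 2)))))). Substituting into the earlier binding gives X := cons(3, q(cons(d, 2), tree(b, cons(d, 2)))).
Bind B := tree(b, b); no other remaining equation mentions B.
Delete trivial equation cons(2, b) =?= cons(2, b).
Decompose cons/2: q(q(2, q(d, b)), cons(S, 3)) =?= q(Q, S),  e =?= e.
Decompose q/2: q(2, q(d, b)) =?= Q,  cons(S, 3) =?= S.
Bind Q := q(2, q(d, b)); no other remaining equation mentions Q.
Occurs check fails: S occurs in cons(S, 3); the equation S =?= cons(S, 3) has no finite solution.

NO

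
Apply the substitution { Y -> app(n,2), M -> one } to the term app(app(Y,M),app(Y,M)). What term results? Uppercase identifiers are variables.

Replace each occurrence of Y with app(n,2).
Replace each occurrence of M with one.
Result: app(app(app(n,2),one),app(app(n,2),one)).

app(app(app(n,2),one),app(app(n,2),one))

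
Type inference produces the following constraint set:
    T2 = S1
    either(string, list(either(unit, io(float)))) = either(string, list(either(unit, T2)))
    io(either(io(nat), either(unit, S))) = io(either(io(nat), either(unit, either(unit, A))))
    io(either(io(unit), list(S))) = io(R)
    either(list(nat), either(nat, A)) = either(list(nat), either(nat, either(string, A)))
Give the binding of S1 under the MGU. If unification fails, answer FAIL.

Bind T2 := S1; substituting into the one remaining equation that mentions T2 gives: either(string, list(either(unit, io(float)))) = either(string, list(either(unit, S1))).
Decompose either/2: string = string,  list(either(unit, io(float))) = list(either(unit, S1)).
Delete trivial equation string = string.
Decompose list/1: either(unit, io(float)) = either(unit, S1).
Decompose either/2: unit = unit,  io(float) = S1.
Delete trivial equation unit = unit.
Bind S1 := io(float); no other remaining equation mentions S1. Substituting into the earlier binding gives T2 := io(float).
Decompose io/1: either(io(nat), either(unit, S)) = either(io(nat), either(unit, either(unit, A))).
Decompose either/2: io(nat) = io(nat),  either(unit, S) = either(unit, either(unit, A)).
Delete trivial equation io(nat) = io(nat).
Decompose either/2: unit = unit,  S = either(unit, A).
Delete trivial equation unit = unit.
Bind S := either(unit, A); substituting into the one remaining equation that mentions S gives: io(either(io(unit), list(either(unit, A)))) = io(R).
Decompose io/1: either(io(unit), list(either(unit, A))) = R.
Bind R := either(io(unit), list(either(unit, A))); no other remaining equation mentions R.
Decompose either/2: list(nat) = list(nat),  either(nat, A) = either(nat, either(string, A)).
Delete trivial equation list(nat) = list(nat).
Decompose either/2: nat = nat,  A = either(string, A).
Delete trivial equation nat = nat.
Occurs check fails: A occurs in either(string, A); the equation A = either(string, A) has no finite solution.

FAIL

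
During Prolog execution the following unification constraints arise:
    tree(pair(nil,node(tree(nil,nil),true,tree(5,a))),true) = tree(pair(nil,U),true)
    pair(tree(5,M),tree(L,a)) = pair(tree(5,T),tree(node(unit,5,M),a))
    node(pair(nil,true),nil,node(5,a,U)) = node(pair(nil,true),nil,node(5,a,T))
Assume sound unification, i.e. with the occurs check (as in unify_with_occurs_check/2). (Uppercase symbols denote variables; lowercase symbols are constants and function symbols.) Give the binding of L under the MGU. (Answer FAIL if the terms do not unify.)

Decompose tree/2: pair(nil,node(tree(nil,nil),true,tree(5,a))) = pair(nil,U),  true = true.
Decompose pair/2: nil = nil,  node(tree(nil,nil),true,tree(5,a)) = U.
Delete trivial equation nil = nil.
Bind U := node(tree(nil,nil),true,tree(5,a)); substituting into the one remaining equation that mentions U gives: node(pair(nil,true),nil,node(5,a,node(tree(nil,nil),true,tree(5,a)))) = node(pair(nil,true),nil,node(5,a,T)).
Delete trivial equation true = true.
Decompose pair/2: tree(5,M) = tree(5,T),  tree(L,a) = tree(node(unit,5,M),a).
Decompose tree/2: 5 = 5,  M = T.
Delete trivial equation 5 = 5.
Bind M := T; substituting into the one remaining equation that mentions M gives: tree(L,a) = tree(node(unit,5,T),a).
Decompose tree/2: L = node(unit,5,T),  a = a.
Bind L := node(unit,5,T); no other remaining equation mentions L.
Delete trivial equation a = a.
Decompose node/3: pair(nil,true) = pair(nil,true),  nil = nil,  node(5,a,node(tree(nil,nil),true,tree(5,a))) = node(5,a,T).
Delete trivial equation pair(nil,true) = pair(nil,true).
Delete trivial equation nil = nil.
Decompose node/3: 5 = 5,  a = a,  node(tree(nil,nil),true,tree(5,a)) = T.
Delete trivial equation 5 = 5.
Delete trivial equation a = a.
Bind T := node(tree(nil,nil),true,tree(5,a)). Substituting into the earlier bindings gives M := node(tree(nil,nil),true,tree(5,a)), L := node(unit,5,node(tree(nil,nil),true,tree(5,a))).
MGU = { U = node(tree(nil,nil),true,tree(5,a)), M = node(tree(nil,nil),true,tree(5,a)), L = node(unit,5,node(tree(nil,nil),true,tree(5,a))), T = node(tree(nil,nil),true,tree(5,a)) }, so L = node(unit,5,node(tree(nil,nil),true,tree(5,a))).

node(unit,5,node(tree(nil,nil),true,tree(5,a)))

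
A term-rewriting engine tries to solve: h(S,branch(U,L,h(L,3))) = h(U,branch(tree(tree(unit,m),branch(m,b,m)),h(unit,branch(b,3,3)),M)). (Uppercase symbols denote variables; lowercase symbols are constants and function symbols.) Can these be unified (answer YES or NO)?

Decompose h/2: S = U,  branch(U,L,h(L,3)) = branch(tree(tree(unit,m),branch(m,b,m)),h(unit,branch(b,3,3)),M).
Bind S := U; no other remaining equation mentions S.
Decompose branch/3: U = tree(tree(unit,m),branch(m,b,m)),  L = h(unit,branch(b,3,3)),  h(L,3) = M.
Bind U := tree(tree(unit,m),branch(m,b,m)); no other remaining equation mentions U. Substituting into the earlier binding gives S := tree(tree(unit,m),branch(m,b,m)).
Bind L := h(unit,branch(b,3,3)); substituting into the remaining equation gives: h(h(unit,branch(b,3,3)),3) = M.
Bind M := h(h(unit,branch(b,3,3)),3).
No equations remain and no clash or occurs-check failure arose, so a unifier exists.

YES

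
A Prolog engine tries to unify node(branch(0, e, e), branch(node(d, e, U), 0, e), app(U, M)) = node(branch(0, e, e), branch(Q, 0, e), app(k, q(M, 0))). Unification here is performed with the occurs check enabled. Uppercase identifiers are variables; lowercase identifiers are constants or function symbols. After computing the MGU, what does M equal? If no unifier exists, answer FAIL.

Decompose node/3: branch(0, e, e) = branch(0, e, e),  branch(node(d, e, U), 0, e) = branch(Q, 0, e),  app(U, M) = app(k, q(M, 0)).
Delete trivial equation branch(0, e, e) = branch(0, e, e).
Decompose branch/3: node(d, e, U) = Q,  0 = 0,  e = e.
Bind Q := node(d, e, U); no other remaining equation mentions Q.
Delete trivial equation 0 = 0.
Delete trivial equation e = e.
Decompose app/2: U = k,  M = q(M, 0).
Bind U := k; no other remaining equation mentions U. Substituting into the earlier binding gives Q := node(d, e, k).
Occurs check fails: M occurs in q(M, 0); the equation M = q(M, 0) has no finite solution.

FAIL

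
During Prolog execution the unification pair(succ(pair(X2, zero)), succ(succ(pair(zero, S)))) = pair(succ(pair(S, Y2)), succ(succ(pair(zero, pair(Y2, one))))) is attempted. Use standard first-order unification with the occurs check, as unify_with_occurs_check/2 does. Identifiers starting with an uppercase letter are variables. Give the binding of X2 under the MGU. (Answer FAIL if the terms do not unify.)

pair(zero, one)

Decompose pair/2: succ(pair(X2, zero)) = succ(pair(S, Y2)),  succ(succ(pair(zero, S))) = succ(succ(pair(zero, pair(Y2, one)))).
Decompose succ/1: pair(X2, zero) = pair(S, Y2).
Decompose pair/2: X2 = S,  zero = Y2.
Bind X2 := S; no other remaining equation mentions X2.
Bind Y2 := zero; substituting into the remaining equation gives: succ(succ(pair(zero, S))) = succ(succ(pair(zero, pair(zero, one)))).
Decompose succ/1: succ(pair(zero, S)) = succ(pair(zero, pair(zero, one))).
Decompose succ/1: pair(zero, S) = pair(zero, pair(zero, one)).
Decompose pair/2: zero = zero,  S = pair(zero, one).
Delete trivial equation zero = zero.
Bind S := pair(zero, one). Substituting into the earlier binding gives X2 := pair(zero, one).
MGU = { X2 -> pair(zero, one), Y2 -> zero, S -> pair(zero, one) }, so X2 -> pair(zero, one).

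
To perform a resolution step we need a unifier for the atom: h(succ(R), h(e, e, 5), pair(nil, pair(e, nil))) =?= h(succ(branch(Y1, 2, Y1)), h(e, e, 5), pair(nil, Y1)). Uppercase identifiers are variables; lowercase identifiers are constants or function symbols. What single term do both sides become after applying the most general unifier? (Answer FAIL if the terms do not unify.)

h(succ(branch(pair(e, nil), 2, pair(e, nil))), h(e, e, 5), pair(nil, pair(e, nil)))

Decompose h/3: succ(R) =?= succ(branch(Y1, 2, Y1)),  h(e, e, 5) =?= h(e, e, 5),  pair(nil, pair(e, nil)) =?= pair(nil, Y1).
Decompose succ/1: R =?= branch(Y1, 2, Y1).
Bind R := branch(Y1, 2, Y1); no other remaining equation mentions R.
Delete trivial equation h(e, e, 5) =?= h(e, e, 5).
Decompose pair/2: nil =?= nil,  pair(e, nil) =?= Y1.
Delete trivial equation nil =?= nil.
Bind Y1 := pair(e, nil). Substituting into the earlier binding gives R := branch(pair(e, nil), 2, pair(e, nil)).
Applying the MGU to either side gives h(succ(branch(pair(e, nil), 2, pair(e, nil))), h(e, e, 5), pair(nil, pair(e, nil))).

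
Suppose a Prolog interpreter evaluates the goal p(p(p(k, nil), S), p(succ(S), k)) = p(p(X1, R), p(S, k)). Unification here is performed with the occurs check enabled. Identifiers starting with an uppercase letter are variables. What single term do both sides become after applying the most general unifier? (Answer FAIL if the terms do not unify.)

Decompose p/2: p(p(k, nil), S) = p(X1, R),  p(succ(S), k) = p(S, k).
Decompose p/2: p(k, nil) = X1,  S = R.
Bind X1 := p(k, nil); no other remaining equation mentions X1.
Bind S := R; substituting into the remaining equation gives: p(succ(R), k) = p(R, k).
Decompose p/2: succ(R) = R,  k = k.
Occurs check fails: R occurs in succ(R); the equation R = succ(R) has no finite solution.

FAIL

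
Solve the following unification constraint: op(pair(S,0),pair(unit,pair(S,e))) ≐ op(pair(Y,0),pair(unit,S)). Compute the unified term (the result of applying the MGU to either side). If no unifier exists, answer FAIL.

FAIL

Decompose op/2: pair(S,0) ≐ pair(Y,0),  pair(unit,pair(S,e)) ≐ pair(unit,S).
Decompose pair/2: S ≐ Y,  0 ≐ 0.
Bind S := Y; substituting into the one remaining equation that mentions S gives: pair(unit,pair(Y,e)) ≐ pair(unit,Y).
Delete trivial equation 0 ≐ 0.
Decompose pair/2: unit ≐ unit,  pair(Y,e) ≐ Y.
Delete trivial equation unit ≐ unit.
Occurs check fails: Y occurs in pair(Y,e); the equation Y ≐ pair(Y,e) has no finite solution.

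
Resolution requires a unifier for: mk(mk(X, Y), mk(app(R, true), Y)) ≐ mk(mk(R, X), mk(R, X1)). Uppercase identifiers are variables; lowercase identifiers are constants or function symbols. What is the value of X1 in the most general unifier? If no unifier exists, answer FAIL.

FAIL

Decompose mk/2: mk(X, Y) ≐ mk(R, X),  mk(app(R, true), Y) ≐ mk(R, X1).
Decompose mk/2: X ≐ R,  Y ≐ X.
Bind X := R; substituting into the one remaining equation that mentions X gives: Y ≐ R.
Bind Y := R; substituting into the remaining equation gives: mk(app(R, true), R) ≐ mk(R, X1).
Decompose mk/2: app(R, true) ≐ R,  R ≐ X1.
Occurs check fails: R occurs in app(R, true); the equation R ≐ app(R, true) has no finite solution.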